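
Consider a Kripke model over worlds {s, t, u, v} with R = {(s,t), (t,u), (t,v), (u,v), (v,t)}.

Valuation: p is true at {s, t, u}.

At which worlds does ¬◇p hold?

{u}

s: ◇p is T. ✗
t: ◇p is T. ✗
u: ◇p is F. ✓
v: ◇p is T. ✗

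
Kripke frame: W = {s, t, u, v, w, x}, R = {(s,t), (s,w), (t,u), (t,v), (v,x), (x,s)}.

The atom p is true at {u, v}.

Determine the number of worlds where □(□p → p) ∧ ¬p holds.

s: □(□p → p) is F, ¬p is T. ✗
t: □(□p → p) is T, ¬p is T. ✓
u: □(□p → p) is T, ¬p is F. ✗
v: □(□p → p) is T, ¬p is F. ✗
w: □(□p → p) is T, ¬p is T. ✓
x: □(□p → p) is T, ¬p is T. ✓
Satisfying worlds: {t, w, x}.

3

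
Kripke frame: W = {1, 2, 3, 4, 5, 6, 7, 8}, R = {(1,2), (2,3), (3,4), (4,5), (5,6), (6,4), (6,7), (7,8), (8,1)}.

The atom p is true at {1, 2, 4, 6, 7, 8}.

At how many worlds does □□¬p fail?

6

1: successors {2}; □¬p there: 2:T. ✓
2: successors {3}; □¬p there: 3:F. ✗
3: successors {4}; □¬p there: 4:T. ✓
4: successors {5}; □¬p there: 5:F. ✗
5: successors {6}; □¬p there: 6:F. ✗
6: successors {4, 7}; □¬p there: 4:T, 7:F. ✗
7: successors {8}; □¬p there: 8:F. ✗
8: successors {1}; □¬p there: 1:F. ✗
Satisfying worlds: {1, 3}.
So □□¬p fails at the other 6 worlds.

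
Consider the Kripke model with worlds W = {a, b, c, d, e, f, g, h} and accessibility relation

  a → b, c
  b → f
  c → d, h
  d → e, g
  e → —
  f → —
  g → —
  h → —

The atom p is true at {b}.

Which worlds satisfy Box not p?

a: successors {b, c}; not p there: b:F, c:T. ✗
b: successors {f}; not p there: f:T. ✓
c: successors {d, h}; not p there: d:T, h:T. ✓
d: successors {e, g}; not p there: e:T, g:T. ✓
e: no successors, so Box not p holds vacuously. ✓
f: no successors, so Box not p holds vacuously. ✓
g: no successors, so Box not p holds vacuously. ✓
h: no successors, so Box not p holds vacuously. ✓

{b, c, d, e, f, g, h}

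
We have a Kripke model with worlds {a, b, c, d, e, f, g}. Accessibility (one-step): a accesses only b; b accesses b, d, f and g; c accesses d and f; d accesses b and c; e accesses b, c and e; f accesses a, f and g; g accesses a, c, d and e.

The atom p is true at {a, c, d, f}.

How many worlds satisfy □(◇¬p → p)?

a: successors {b}; ◇¬p → p there: b:F. ✗
b: successors {b, d, f, g}; ◇¬p → p there: b:F, d:T, f:T, g:F. ✗
c: successors {d, f}; ◇¬p → p there: d:T, f:T. ✓
d: successors {b, c}; ◇¬p → p there: b:F, c:T. ✗
e: successors {b, c, e}; ◇¬p → p there: b:F, c:T, e:F. ✗
f: successors {a, f, g}; ◇¬p → p there: a:T, f:T, g:F. ✗
g: successors {a, c, d, e}; ◇¬p → p there: a:T, c:T, d:T, e:F. ✗
Satisfying worlds: {c}.

1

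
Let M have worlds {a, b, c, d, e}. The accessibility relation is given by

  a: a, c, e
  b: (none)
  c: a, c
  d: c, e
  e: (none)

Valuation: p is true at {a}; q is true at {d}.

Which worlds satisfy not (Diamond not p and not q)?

{b, d, e}

a: Diamond not p and not q is T. ✗
b: Diamond not p and not q is F. ✓
c: Diamond not p and not q is T. ✗
d: Diamond not p and not q is F. ✓
e: Diamond not p and not q is F. ✓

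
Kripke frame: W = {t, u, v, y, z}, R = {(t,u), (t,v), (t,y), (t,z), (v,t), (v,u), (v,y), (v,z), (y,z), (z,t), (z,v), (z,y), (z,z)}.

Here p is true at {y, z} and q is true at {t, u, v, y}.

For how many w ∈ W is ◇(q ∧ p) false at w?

t: successors {u, v, y, z}; q ∧ p there: u:F, v:F, y:T, z:F. ✓
u: no successors, so ◇(q ∧ p) fails. ✗
v: successors {t, u, y, z}; q ∧ p there: t:F, u:F, y:T, z:F. ✓
y: successors {z}; q ∧ p there: z:F. ✗
z: successors {t, v, y, z}; q ∧ p there: t:F, v:F, y:T, z:F. ✓
Satisfying worlds: {t, v, z}.
So ◇(q ∧ p) fails at the other 2 worlds.

2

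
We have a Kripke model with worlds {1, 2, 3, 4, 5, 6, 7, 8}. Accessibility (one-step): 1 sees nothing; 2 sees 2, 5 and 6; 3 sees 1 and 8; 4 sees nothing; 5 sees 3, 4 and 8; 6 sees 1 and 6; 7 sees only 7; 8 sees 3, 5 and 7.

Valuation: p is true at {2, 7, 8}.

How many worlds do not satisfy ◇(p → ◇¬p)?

3

1: no successors, so ◇(p → ◇¬p) fails. ✗
2: successors {2, 5, 6}; p → ◇¬p there: 2:T, 5:T, 6:T. ✓
3: successors {1, 8}; p → ◇¬p there: 1:T, 8:T. ✓
4: no successors, so ◇(p → ◇¬p) fails. ✗
5: successors {3, 4, 8}; p → ◇¬p there: 3:T, 4:T, 8:T. ✓
6: successors {1, 6}; p → ◇¬p there: 1:T, 6:T. ✓
7: successors {7}; p → ◇¬p there: 7:F. ✗
8: successors {3, 5, 7}; p → ◇¬p there: 3:T, 5:T, 7:F. ✓
Satisfying worlds: {2, 3, 5, 6, 8}.
So ◇(p → ◇¬p) fails at the other 3 worlds.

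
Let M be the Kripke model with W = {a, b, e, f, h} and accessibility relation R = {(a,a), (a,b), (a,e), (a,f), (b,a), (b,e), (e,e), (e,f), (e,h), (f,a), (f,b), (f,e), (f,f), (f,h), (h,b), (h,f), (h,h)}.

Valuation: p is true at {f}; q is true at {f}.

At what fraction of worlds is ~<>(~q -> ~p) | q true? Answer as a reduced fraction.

1/5

a: ~<>(~q -> ~p) is F, q is F. ✗
b: ~<>(~q -> ~p) is F, q is F. ✗
e: ~<>(~q -> ~p) is F, q is F. ✗
f: ~<>(~q -> ~p) is F, q is T. ✓
h: ~<>(~q -> ~p) is F, q is F. ✗
That's 1 of 5 worlds, so 1/5.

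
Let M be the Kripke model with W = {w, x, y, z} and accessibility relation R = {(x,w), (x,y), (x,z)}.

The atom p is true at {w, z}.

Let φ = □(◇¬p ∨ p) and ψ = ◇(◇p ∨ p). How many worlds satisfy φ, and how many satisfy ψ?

3 and 1

For □(◇¬p ∨ p):
w: no successors, so □(◇¬p ∨ p) holds vacuously. ✓
x: successors {w, y, z}; ◇¬p ∨ p there: w:T, y:F, z:T. ✗
y: no successors, so □(◇¬p ∨ p) holds vacuously. ✓
z: no successors, so □(◇¬p ∨ p) holds vacuously. ✓
— 3 worlds.
For ◇(◇p ∨ p):
w: no successors, so ◇(◇p ∨ p) fails. ✗
x: successors {w, y, z}; ◇p ∨ p there: w:T, y:F, z:T. ✓
y: no successors, so ◇(◇p ∨ p) fails. ✗
z: no successors, so ◇(◇p ∨ p) fails. ✗
— 1 world.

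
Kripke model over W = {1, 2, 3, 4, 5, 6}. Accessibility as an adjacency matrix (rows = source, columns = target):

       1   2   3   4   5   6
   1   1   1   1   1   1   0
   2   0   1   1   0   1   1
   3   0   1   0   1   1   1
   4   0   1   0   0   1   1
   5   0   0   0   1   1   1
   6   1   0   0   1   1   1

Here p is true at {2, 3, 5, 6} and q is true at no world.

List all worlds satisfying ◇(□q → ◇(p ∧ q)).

1: successors {1, 2, 3, 4, 5}; □q → ◇(p ∧ q) there: 1:T, 2:T, 3:T, 4:T, 5:T. ✓
2: successors {2, 3, 5, 6}; □q → ◇(p ∧ q) there: 2:T, 3:T, 5:T, 6:T. ✓
3: successors {2, 4, 5, 6}; □q → ◇(p ∧ q) there: 2:T, 4:T, 5:T, 6:T. ✓
4: successors {2, 5, 6}; □q → ◇(p ∧ q) there: 2:T, 5:T, 6:T. ✓
5: successors {4, 5, 6}; □q → ◇(p ∧ q) there: 4:T, 5:T, 6:T. ✓
6: successors {1, 4, 5, 6}; □q → ◇(p ∧ q) there: 1:T, 4:T, 5:T, 6:T. ✓

{1, 2, 3, 4, 5, 6}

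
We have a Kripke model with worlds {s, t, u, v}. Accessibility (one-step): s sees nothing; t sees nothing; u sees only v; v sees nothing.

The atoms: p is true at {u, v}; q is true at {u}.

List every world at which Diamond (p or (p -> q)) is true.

s: no successors, so Diamond (p or (p -> q)) fails. ✗
t: no successors, so Diamond (p or (p -> q)) fails. ✗
u: successors {v}; p or (p -> q) there: v:T. ✓
v: no successors, so Diamond (p or (p -> q)) fails. ✗

{u}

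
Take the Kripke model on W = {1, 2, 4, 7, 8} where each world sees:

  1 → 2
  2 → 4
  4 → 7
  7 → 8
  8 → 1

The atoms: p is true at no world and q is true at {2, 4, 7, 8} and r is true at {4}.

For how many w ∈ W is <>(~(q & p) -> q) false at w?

1: successors {2}; ~(q & p) -> q there: 2:T. ✓
2: successors {4}; ~(q & p) -> q there: 4:T. ✓
4: successors {7}; ~(q & p) -> q there: 7:T. ✓
7: successors {8}; ~(q & p) -> q there: 8:T. ✓
8: successors {1}; ~(q & p) -> q there: 1:F. ✗
Satisfying worlds: {1, 2, 4, 7}.
So <>(~(q & p) -> q) fails at the other 1 world.

1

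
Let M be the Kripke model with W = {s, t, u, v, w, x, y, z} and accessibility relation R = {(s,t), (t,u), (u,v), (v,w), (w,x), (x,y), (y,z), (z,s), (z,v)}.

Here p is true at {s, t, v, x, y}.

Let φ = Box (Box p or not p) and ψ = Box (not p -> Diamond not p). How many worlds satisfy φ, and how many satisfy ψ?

For Box (Box p or not p):
s: successors {t}; Box p or not p there: t:F. ✗
t: successors {u}; Box p or not p there: u:T. ✓
u: successors {v}; Box p or not p there: v:F. ✗
v: successors {w}; Box p or not p there: w:T. ✓
w: successors {x}; Box p or not p there: x:T. ✓
x: successors {y}; Box p or not p there: y:F. ✗
y: successors {z}; Box p or not p there: z:T. ✓
z: successors {s, v}; Box p or not p there: s:T, v:F. ✗
— 4 worlds.
For Box (not p -> Diamond not p):
s: successors {t}; not p -> Diamond not p there: t:T. ✓
t: successors {u}; not p -> Diamond not p there: u:F. ✗
u: successors {v}; not p -> Diamond not p there: v:T. ✓
v: successors {w}; not p -> Diamond not p there: w:F. ✗
w: successors {x}; not p -> Diamond not p there: x:T. ✓
x: successors {y}; not p -> Diamond not p there: y:T. ✓
y: successors {z}; not p -> Diamond not p there: z:F. ✗
z: successors {s, v}; not p -> Diamond not p there: s:T, v:T. ✓
— 5 worlds.

4 and 5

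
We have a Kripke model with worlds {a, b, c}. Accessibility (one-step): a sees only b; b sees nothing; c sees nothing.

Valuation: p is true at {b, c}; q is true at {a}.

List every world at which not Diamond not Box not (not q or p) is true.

a: Diamond not Box not (not q or p) is F. ✓
b: Diamond not Box not (not q or p) is F. ✓
c: Diamond not Box not (not q or p) is F. ✓

{a, b, c}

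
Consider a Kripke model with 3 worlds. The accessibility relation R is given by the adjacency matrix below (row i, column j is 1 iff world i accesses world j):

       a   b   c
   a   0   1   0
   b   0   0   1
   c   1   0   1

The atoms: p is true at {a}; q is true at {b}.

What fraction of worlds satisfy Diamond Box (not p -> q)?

1/3

a: successors {b}; Box (not p -> q) there: b:F. ✗
b: successors {c}; Box (not p -> q) there: c:F. ✗
c: successors {a, c}; Box (not p -> q) there: a:T, c:F. ✓
That's 1 of 3 worlds, so 1/3.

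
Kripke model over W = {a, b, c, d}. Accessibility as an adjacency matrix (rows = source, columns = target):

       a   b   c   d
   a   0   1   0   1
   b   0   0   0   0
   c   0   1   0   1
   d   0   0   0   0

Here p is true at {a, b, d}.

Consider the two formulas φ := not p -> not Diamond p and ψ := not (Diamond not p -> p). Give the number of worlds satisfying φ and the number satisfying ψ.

3 and 0

For not p -> not Diamond p:
a: not p is F, not Diamond p is F. ✓
b: not p is F, not Diamond p is T. ✓
c: not p is T, not Diamond p is F. ✗
d: not p is F, not Diamond p is T. ✓
— 3 worlds.
For not (Diamond not p -> p):
a: Diamond not p -> p is T. ✗
b: Diamond not p -> p is T. ✗
c: Diamond not p -> p is T. ✗
d: Diamond not p -> p is T. ✗
— 0 worlds.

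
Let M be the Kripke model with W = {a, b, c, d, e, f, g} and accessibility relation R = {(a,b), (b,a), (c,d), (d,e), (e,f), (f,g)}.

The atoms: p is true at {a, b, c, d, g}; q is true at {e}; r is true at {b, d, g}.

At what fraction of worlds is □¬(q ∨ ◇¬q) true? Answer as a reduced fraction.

3/7

a: successors {b}; ¬(q ∨ ◇¬q) there: b:F. ✗
b: successors {a}; ¬(q ∨ ◇¬q) there: a:F. ✗
c: successors {d}; ¬(q ∨ ◇¬q) there: d:T. ✓
d: successors {e}; ¬(q ∨ ◇¬q) there: e:F. ✗
e: successors {f}; ¬(q ∨ ◇¬q) there: f:F. ✗
f: successors {g}; ¬(q ∨ ◇¬q) there: g:T. ✓
g: no successors, so □¬(q ∨ ◇¬q) holds vacuously. ✓
That's 3 of 7 worlds, so 3/7.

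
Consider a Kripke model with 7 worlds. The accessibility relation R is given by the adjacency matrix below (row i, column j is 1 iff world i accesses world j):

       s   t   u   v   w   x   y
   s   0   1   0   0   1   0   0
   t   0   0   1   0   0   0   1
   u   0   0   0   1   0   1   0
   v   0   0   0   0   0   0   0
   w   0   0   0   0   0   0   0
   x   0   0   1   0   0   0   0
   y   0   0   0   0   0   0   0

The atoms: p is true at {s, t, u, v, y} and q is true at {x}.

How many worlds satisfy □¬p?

3

s: successors {t, w}; ¬p there: t:F, w:T. ✗
t: successors {u, y}; ¬p there: u:F, y:F. ✗
u: successors {v, x}; ¬p there: v:F, x:T. ✗
v: no successors, so □¬p holds vacuously. ✓
w: no successors, so □¬p holds vacuously. ✓
x: successors {u}; ¬p there: u:F. ✗
y: no successors, so □¬p holds vacuously. ✓
Satisfying worlds: {v, w, y}.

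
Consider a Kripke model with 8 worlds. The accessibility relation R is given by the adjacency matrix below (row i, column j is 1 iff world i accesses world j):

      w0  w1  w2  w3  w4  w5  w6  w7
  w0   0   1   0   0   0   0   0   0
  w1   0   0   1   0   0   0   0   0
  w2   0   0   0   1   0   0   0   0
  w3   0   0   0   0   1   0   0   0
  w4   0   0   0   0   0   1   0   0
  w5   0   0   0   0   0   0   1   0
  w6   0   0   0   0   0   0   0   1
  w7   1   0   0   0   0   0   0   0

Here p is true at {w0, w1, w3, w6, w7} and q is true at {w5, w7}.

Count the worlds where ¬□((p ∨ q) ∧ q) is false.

2

w0: □((p ∨ q) ∧ q) is F. ✓
w1: □((p ∨ q) ∧ q) is F. ✓
w2: □((p ∨ q) ∧ q) is F. ✓
w3: □((p ∨ q) ∧ q) is F. ✓
w4: □((p ∨ q) ∧ q) is T. ✗
w5: □((p ∨ q) ∧ q) is F. ✓
w6: □((p ∨ q) ∧ q) is T. ✗
w7: □((p ∨ q) ∧ q) is F. ✓
Satisfying worlds: {w0, w1, w2, w3, w5, w7}.
So ¬□((p ∨ q) ∧ q) fails at the other 2 worlds.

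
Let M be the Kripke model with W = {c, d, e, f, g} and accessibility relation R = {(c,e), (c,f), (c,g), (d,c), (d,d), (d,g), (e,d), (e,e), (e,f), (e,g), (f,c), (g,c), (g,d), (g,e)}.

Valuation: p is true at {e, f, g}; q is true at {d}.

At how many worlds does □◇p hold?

3

c: successors {e, f, g}; ◇p there: e:T, f:F, g:T. ✗
d: successors {c, d, g}; ◇p there: c:T, d:T, g:T. ✓
e: successors {d, e, f, g}; ◇p there: d:T, e:T, f:F, g:T. ✗
f: successors {c}; ◇p there: c:T. ✓
g: successors {c, d, e}; ◇p there: c:T, d:T, e:T. ✓
Satisfying worlds: {d, f, g}.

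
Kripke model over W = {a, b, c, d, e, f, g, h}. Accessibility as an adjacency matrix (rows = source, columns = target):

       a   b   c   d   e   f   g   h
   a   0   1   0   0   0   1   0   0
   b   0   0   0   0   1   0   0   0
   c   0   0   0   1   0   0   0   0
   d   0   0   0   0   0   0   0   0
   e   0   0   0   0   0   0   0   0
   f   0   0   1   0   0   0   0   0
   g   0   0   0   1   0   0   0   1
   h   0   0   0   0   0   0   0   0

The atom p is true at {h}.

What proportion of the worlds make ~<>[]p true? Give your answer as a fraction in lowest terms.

5/8

a: <>[]p is F. ✓
b: <>[]p is T. ✗
c: <>[]p is T. ✗
d: <>[]p is F. ✓
e: <>[]p is F. ✓
f: <>[]p is F. ✓
g: <>[]p is T. ✗
h: <>[]p is F. ✓
That's 5 of 8 worlds, so 5/8.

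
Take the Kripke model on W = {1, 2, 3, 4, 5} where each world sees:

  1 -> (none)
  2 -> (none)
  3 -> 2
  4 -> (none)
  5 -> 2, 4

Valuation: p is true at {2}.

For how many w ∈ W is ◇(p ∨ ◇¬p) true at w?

1: no successors, so ◇(p ∨ ◇¬p) fails. ✗
2: no successors, so ◇(p ∨ ◇¬p) fails. ✗
3: successors {2}; p ∨ ◇¬p there: 2:T. ✓
4: no successors, so ◇(p ∨ ◇¬p) fails. ✗
5: successors {2, 4}; p ∨ ◇¬p there: 2:T, 4:F. ✓
Satisfying worlds: {3, 5}.

2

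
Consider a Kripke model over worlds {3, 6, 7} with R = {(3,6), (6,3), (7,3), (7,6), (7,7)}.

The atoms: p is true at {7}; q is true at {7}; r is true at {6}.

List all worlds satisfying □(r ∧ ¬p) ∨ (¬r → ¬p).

{3, 6}

3: □(r ∧ ¬p) is T, ¬r → ¬p is T. ✓
6: □(r ∧ ¬p) is F, ¬r → ¬p is T. ✓
7: □(r ∧ ¬p) is F, ¬r → ¬p is F. ✗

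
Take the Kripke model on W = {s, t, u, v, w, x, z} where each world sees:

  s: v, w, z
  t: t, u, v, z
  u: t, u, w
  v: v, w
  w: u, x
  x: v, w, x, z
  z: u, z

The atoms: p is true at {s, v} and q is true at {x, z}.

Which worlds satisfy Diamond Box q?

s: successors {v, w, z}; Box q there: v:F, w:F, z:F. ✗
t: successors {t, u, v, z}; Box q there: t:F, u:F, v:F, z:F. ✗
u: successors {t, u, w}; Box q there: t:F, u:F, w:F. ✗
v: successors {v, w}; Box q there: v:F, w:F. ✗
w: successors {u, x}; Box q there: u:F, x:F. ✗
x: successors {v, w, x, z}; Box q there: v:F, w:F, x:F, z:F. ✗
z: successors {u, z}; Box q there: u:F, z:F. ✗

∅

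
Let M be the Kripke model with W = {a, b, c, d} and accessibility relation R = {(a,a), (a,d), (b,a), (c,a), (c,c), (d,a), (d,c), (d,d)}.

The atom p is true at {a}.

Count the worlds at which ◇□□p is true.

a: successors {a, d}; □□p there: a:F, d:F. ✗
b: successors {a}; □□p there: a:F. ✗
c: successors {a, c}; □□p there: a:F, c:F. ✗
d: successors {a, c, d}; □□p there: a:F, c:F, d:F. ✗
Satisfying worlds: ∅.

0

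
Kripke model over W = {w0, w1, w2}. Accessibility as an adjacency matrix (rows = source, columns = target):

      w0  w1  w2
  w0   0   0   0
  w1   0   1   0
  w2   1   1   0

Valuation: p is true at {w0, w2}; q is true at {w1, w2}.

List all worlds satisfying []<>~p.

w0: no successors, so []<>~p holds vacuously. ✓
w1: successors {w1}; <>~p there: w1:T. ✓
w2: successors {w0, w1}; <>~p there: w0:F, w1:T. ✗

{w0, w1}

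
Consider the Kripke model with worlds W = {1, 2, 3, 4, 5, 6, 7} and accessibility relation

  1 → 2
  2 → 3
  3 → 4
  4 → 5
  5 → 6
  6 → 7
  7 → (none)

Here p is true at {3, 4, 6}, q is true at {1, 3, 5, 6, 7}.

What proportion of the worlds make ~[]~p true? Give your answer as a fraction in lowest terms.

1: []~p is T. ✗
2: []~p is F. ✓
3: []~p is F. ✓
4: []~p is T. ✗
5: []~p is F. ✓
6: []~p is T. ✗
7: []~p is T. ✗
That's 3 of 7 worlds, so 3/7.

3/7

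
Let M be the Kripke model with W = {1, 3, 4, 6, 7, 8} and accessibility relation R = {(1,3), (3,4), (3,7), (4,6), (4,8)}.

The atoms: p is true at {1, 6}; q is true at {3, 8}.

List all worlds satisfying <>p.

{4}

1: successors {3}; p there: 3:F. ✗
3: successors {4, 7}; p there: 4:F, 7:F. ✗
4: successors {6, 8}; p there: 6:T, 8:F. ✓
6: no successors, so <>p fails. ✗
7: no successors, so <>p fails. ✗
8: no successors, so <>p fails. ✗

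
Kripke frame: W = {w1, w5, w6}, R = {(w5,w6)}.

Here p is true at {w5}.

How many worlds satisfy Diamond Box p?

w1: no successors, so Diamond Box p fails. ✗
w5: successors {w6}; Box p there: w6:T. ✓
w6: no successors, so Diamond Box p fails. ✗
Satisfying worlds: {w5}.

1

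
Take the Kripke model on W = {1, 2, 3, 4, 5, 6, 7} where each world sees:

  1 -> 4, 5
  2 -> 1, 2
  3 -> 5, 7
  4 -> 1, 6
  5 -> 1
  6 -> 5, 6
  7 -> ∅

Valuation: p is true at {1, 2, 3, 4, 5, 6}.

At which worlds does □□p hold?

1: successors {4, 5}; □p there: 4:T, 5:T. ✓
2: successors {1, 2}; □p there: 1:T, 2:T. ✓
3: successors {5, 7}; □p there: 5:T, 7:T. ✓
4: successors {1, 6}; □p there: 1:T, 6:T. ✓
5: successors {1}; □p there: 1:T. ✓
6: successors {5, 6}; □p there: 5:T, 6:T. ✓
7: no successors, so □□p holds vacuously. ✓

{1, 2, 3, 4, 5, 6, 7}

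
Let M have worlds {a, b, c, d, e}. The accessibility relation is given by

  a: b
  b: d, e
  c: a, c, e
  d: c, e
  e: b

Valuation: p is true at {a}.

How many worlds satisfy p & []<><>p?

0

a: p is T, []<><>p is F. ✗
b: p is F, []<><>p is F. ✗
c: p is F, []<><>p is F. ✗
d: p is F, []<><>p is F. ✗
e: p is F, []<><>p is F. ✗
Satisfying worlds: ∅.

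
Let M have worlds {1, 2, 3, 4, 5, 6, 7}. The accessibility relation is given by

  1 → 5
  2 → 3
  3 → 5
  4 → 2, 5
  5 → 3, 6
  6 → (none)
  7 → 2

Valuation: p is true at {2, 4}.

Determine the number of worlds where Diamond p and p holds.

1

1: Diamond p is F, p is F. ✗
2: Diamond p is F, p is T. ✗
3: Diamond p is F, p is F. ✗
4: Diamond p is T, p is T. ✓
5: Diamond p is F, p is F. ✗
6: Diamond p is F, p is F. ✗
7: Diamond p is T, p is F. ✗
Satisfying worlds: {4}.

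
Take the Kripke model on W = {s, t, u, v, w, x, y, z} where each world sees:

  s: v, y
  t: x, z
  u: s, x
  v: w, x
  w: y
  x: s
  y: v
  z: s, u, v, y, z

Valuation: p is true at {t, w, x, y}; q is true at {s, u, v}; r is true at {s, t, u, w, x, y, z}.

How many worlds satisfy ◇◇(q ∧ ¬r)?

s: successors {v, y}; ◇(q ∧ ¬r) there: v:F, y:T. ✓
t: successors {x, z}; ◇(q ∧ ¬r) there: x:F, z:T. ✓
u: successors {s, x}; ◇(q ∧ ¬r) there: s:T, x:F. ✓
v: successors {w, x}; ◇(q ∧ ¬r) there: w:F, x:F. ✗
w: successors {y}; ◇(q ∧ ¬r) there: y:T. ✓
x: successors {s}; ◇(q ∧ ¬r) there: s:T. ✓
y: successors {v}; ◇(q ∧ ¬r) there: v:F. ✗
z: successors {s, u, v, y, z}; ◇(q ∧ ¬r) there: s:T, u:F, v:F, y:T, z:T. ✓
Satisfying worlds: {s, t, u, w, x, z}.

6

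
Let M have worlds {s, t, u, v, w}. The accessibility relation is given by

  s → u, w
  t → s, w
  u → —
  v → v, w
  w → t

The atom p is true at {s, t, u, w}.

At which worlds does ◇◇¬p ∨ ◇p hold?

{s, t, v, w}

s: ◇◇¬p is F, ◇p is T. ✓
t: ◇◇¬p is F, ◇p is T. ✓
u: ◇◇¬p is F, ◇p is F. ✗
v: ◇◇¬p is T, ◇p is T. ✓
w: ◇◇¬p is F, ◇p is T. ✓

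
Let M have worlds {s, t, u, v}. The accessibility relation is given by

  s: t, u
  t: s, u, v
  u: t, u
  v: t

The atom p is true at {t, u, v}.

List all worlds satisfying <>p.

{s, t, u, v}

s: successors {t, u}; p there: t:T, u:T. ✓
t: successors {s, u, v}; p there: s:F, u:T, v:T. ✓
u: successors {t, u}; p there: t:T, u:T. ✓
v: successors {t}; p there: t:T. ✓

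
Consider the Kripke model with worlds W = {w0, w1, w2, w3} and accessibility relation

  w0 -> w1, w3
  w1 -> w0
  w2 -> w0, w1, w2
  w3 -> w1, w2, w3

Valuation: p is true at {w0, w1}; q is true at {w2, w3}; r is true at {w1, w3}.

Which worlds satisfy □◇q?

w0: successors {w1, w3}; ◇q there: w1:F, w3:T. ✗
w1: successors {w0}; ◇q there: w0:T. ✓
w2: successors {w0, w1, w2}; ◇q there: w0:T, w1:F, w2:T. ✗
w3: successors {w1, w2, w3}; ◇q there: w1:F, w2:T, w3:T. ✗

{w1}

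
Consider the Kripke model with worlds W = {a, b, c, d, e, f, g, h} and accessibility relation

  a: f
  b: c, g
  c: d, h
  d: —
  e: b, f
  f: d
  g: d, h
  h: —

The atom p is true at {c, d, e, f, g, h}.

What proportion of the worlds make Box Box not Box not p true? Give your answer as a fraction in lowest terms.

5/8

a: successors {f}; Box not Box not p there: f:F. ✗
b: successors {c, g}; Box not Box not p there: c:F, g:F. ✗
c: successors {d, h}; Box not Box not p there: d:T, h:T. ✓
d: no successors, so Box Box not Box not p holds vacuously. ✓
e: successors {b, f}; Box not Box not p there: b:T, f:F. ✗
f: successors {d}; Box not Box not p there: d:T. ✓
g: successors {d, h}; Box not Box not p there: d:T, h:T. ✓
h: no successors, so Box Box not Box not p holds vacuously. ✓
That's 5 of 8 worlds, so 5/8.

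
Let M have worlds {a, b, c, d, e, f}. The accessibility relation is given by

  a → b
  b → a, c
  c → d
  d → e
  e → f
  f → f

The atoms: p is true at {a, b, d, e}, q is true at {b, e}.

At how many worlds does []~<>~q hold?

1

a: successors {b}; ~<>~q there: b:F. ✗
b: successors {a, c}; ~<>~q there: a:T, c:F. ✗
c: successors {d}; ~<>~q there: d:T. ✓
d: successors {e}; ~<>~q there: e:F. ✗
e: successors {f}; ~<>~q there: f:F. ✗
f: successors {f}; ~<>~q there: f:F. ✗
Satisfying worlds: {c}.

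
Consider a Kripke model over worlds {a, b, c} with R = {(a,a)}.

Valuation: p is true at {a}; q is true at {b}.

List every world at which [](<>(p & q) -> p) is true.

{a, b, c}

a: successors {a}; <>(p & q) -> p there: a:T. ✓
b: no successors, so [](<>(p & q) -> p) holds vacuously. ✓
c: no successors, so [](<>(p & q) -> p) holds vacuously. ✓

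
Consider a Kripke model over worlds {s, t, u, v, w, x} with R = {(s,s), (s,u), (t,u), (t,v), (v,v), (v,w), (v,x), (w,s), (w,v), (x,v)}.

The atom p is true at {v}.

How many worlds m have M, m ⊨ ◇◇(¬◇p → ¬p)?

s: successors {s, u}; ◇(¬◇p → ¬p) there: s:T, u:F. ✓
t: successors {u, v}; ◇(¬◇p → ¬p) there: u:F, v:T. ✓
u: no successors, so ◇◇(¬◇p → ¬p) fails. ✗
v: successors {v, w, x}; ◇(¬◇p → ¬p) there: v:T, w:T, x:T. ✓
w: successors {s, v}; ◇(¬◇p → ¬p) there: s:T, v:T. ✓
x: successors {v}; ◇(¬◇p → ¬p) there: v:T. ✓
Satisfying worlds: {s, t, v, w, x}.

5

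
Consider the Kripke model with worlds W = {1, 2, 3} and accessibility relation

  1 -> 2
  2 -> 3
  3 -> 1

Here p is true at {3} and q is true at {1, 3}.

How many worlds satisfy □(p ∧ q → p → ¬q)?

1: successors {2}; p ∧ q → p → ¬q there: 2:T. ✓
2: successors {3}; p ∧ q → p → ¬q there: 3:F. ✗
3: successors {1}; p ∧ q → p → ¬q there: 1:T. ✓
Satisfying worlds: {1, 3}.

2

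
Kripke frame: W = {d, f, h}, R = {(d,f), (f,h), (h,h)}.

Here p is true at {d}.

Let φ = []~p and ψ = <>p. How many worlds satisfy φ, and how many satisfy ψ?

For []~p:
d: successors {f}; ~p there: f:T. ✓
f: successors {h}; ~p there: h:T. ✓
h: successors {h}; ~p there: h:T. ✓
— 3 worlds.
For <>p:
d: successors {f}; p there: f:F. ✗
f: successors {h}; p there: h:F. ✗
h: successors {h}; p there: h:F. ✗
— 0 worlds.

3 and 0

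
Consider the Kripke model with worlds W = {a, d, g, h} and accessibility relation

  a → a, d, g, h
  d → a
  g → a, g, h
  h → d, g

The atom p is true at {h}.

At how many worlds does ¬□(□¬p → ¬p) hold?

a: □(□¬p → ¬p) is F. ✓
d: □(□¬p → ¬p) is T. ✗
g: □(□¬p → ¬p) is F. ✓
h: □(□¬p → ¬p) is T. ✗
Satisfying worlds: {a, g}.

2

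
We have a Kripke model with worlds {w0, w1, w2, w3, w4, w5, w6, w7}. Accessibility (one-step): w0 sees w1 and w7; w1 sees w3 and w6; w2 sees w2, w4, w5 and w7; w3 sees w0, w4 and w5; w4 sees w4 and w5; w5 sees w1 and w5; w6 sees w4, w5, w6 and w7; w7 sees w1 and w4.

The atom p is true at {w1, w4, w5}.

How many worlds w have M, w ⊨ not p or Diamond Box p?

7

w0: not p is T, Diamond Box p is T. ✓
w1: not p is F, Diamond Box p is F. ✗
w2: not p is T, Diamond Box p is T. ✓
w3: not p is T, Diamond Box p is T. ✓
w4: not p is F, Diamond Box p is T. ✓
w5: not p is F, Diamond Box p is T. ✓
w6: not p is T, Diamond Box p is T. ✓
w7: not p is T, Diamond Box p is T. ✓
Satisfying worlds: {w0, w2, w3, w4, w5, w6, w7}.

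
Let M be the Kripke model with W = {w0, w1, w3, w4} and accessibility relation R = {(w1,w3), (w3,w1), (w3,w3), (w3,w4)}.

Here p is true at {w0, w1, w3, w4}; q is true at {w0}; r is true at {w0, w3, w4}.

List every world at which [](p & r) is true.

{w0, w1, w4}

w0: no successors, so [](p & r) holds vacuously. ✓
w1: successors {w3}; p & r there: w3:T. ✓
w3: successors {w1, w3, w4}; p & r there: w1:F, w3:T, w4:T. ✗
w4: no successors, so [](p & r) holds vacuously. ✓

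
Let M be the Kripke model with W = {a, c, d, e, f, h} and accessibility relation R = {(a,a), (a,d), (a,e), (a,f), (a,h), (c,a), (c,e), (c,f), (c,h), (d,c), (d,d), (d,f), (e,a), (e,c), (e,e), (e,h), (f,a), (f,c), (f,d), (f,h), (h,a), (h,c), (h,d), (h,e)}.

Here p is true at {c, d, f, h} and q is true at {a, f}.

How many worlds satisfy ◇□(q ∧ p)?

a: successors {a, d, e, f, h}; □(q ∧ p) there: a:F, d:F, e:F, f:F, h:F. ✗
c: successors {a, e, f, h}; □(q ∧ p) there: a:F, e:F, f:F, h:F. ✗
d: successors {c, d, f}; □(q ∧ p) there: c:F, d:F, f:F. ✗
e: successors {a, c, e, h}; □(q ∧ p) there: a:F, c:F, e:F, h:F. ✗
f: successors {a, c, d, h}; □(q ∧ p) there: a:F, c:F, d:F, h:F. ✗
h: successors {a, c, d, e}; □(q ∧ p) there: a:F, c:F, d:F, e:F. ✗
Satisfying worlds: ∅.

0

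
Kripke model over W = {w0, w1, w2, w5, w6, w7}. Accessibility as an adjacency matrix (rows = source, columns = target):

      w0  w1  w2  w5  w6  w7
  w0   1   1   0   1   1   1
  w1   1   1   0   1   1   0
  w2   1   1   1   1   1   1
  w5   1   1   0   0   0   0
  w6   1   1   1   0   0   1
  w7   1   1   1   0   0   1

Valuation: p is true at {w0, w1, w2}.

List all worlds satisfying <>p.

{w0, w1, w2, w5, w6, w7}

w0: successors {w0, w1, w5, w6, w7}; p there: w0:T, w1:T, w5:F, w6:F, w7:F. ✓
w1: successors {w0, w1, w5, w6}; p there: w0:T, w1:T, w5:F, w6:F. ✓
w2: successors {w0, w1, w2, w5, w6, w7}; p there: w0:T, w1:T, w2:T, w5:F, w6:F, w7:F. ✓
w5: successors {w0, w1}; p there: w0:T, w1:T. ✓
w6: successors {w0, w1, w2, w7}; p there: w0:T, w1:T, w2:T, w7:F. ✓
w7: successors {w0, w1, w2, w7}; p there: w0:T, w1:T, w2:T, w7:F. ✓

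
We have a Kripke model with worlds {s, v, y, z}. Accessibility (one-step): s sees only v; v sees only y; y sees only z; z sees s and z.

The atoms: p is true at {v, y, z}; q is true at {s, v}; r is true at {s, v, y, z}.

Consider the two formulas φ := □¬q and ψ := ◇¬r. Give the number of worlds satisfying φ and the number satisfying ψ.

2 and 0

For □¬q:
s: successors {v}; ¬q there: v:F. ✗
v: successors {y}; ¬q there: y:T. ✓
y: successors {z}; ¬q there: z:T. ✓
z: successors {s, z}; ¬q there: s:F, z:T. ✗
— 2 worlds.
For ◇¬r:
s: successors {v}; ¬r there: v:F. ✗
v: successors {y}; ¬r there: y:F. ✗
y: successors {z}; ¬r there: z:F. ✗
z: successors {s, z}; ¬r there: s:F, z:F. ✗
— 0 worlds.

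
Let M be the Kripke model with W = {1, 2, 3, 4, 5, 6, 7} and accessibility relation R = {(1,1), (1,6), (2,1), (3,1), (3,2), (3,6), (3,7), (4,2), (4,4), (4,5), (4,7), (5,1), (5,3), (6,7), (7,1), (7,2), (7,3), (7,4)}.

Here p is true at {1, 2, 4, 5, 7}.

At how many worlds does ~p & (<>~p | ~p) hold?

2

1: ~p is F, <>~p | ~p is T. ✗
2: ~p is F, <>~p | ~p is F. ✗
3: ~p is T, <>~p | ~p is T. ✓
4: ~p is F, <>~p | ~p is F. ✗
5: ~p is F, <>~p | ~p is T. ✗
6: ~p is T, <>~p | ~p is T. ✓
7: ~p is F, <>~p | ~p is T. ✗
Satisfying worlds: {3, 6}.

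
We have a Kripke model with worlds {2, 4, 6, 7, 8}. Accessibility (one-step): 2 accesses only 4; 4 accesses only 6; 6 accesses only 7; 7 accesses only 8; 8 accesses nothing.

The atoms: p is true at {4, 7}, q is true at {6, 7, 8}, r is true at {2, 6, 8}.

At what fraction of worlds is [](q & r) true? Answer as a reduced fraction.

2: successors {4}; q & r there: 4:F. ✗
4: successors {6}; q & r there: 6:T. ✓
6: successors {7}; q & r there: 7:F. ✗
7: successors {8}; q & r there: 8:T. ✓
8: no successors, so [](q & r) holds vacuously. ✓
That's 3 of 5 worlds, so 3/5.

3/5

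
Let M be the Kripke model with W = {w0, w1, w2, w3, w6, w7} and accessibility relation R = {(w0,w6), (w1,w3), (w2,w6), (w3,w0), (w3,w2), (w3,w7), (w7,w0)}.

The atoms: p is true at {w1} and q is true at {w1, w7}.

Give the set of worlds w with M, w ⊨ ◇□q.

{w0, w2}

w0: successors {w6}; □q there: w6:T. ✓
w1: successors {w3}; □q there: w3:F. ✗
w2: successors {w6}; □q there: w6:T. ✓
w3: successors {w0, w2, w7}; □q there: w0:F, w2:F, w7:F. ✗
w6: no successors, so ◇□q fails. ✗
w7: successors {w0}; □q there: w0:F. ✗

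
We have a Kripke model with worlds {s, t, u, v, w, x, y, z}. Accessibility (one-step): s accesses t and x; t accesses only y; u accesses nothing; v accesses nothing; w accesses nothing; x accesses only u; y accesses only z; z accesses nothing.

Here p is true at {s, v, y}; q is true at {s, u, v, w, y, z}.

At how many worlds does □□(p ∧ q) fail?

s: successors {t, x}; □(p ∧ q) there: t:T, x:F. ✗
t: successors {y}; □(p ∧ q) there: y:F. ✗
u: no successors, so □□(p ∧ q) holds vacuously. ✓
v: no successors, so □□(p ∧ q) holds vacuously. ✓
w: no successors, so □□(p ∧ q) holds vacuously. ✓
x: successors {u}; □(p ∧ q) there: u:T. ✓
y: successors {z}; □(p ∧ q) there: z:T. ✓
z: no successors, so □□(p ∧ q) holds vacuously. ✓
Satisfying worlds: {u, v, w, x, y, z}.
So □□(p ∧ q) fails at the other 2 worlds.

2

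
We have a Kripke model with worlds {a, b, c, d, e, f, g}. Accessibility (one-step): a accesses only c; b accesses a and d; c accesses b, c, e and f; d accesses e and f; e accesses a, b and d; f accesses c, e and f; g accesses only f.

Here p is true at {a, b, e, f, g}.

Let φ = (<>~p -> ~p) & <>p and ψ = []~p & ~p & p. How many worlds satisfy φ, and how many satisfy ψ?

For (<>~p -> ~p) & <>p:
a: <>~p -> ~p is F, <>p is F. ✗
b: <>~p -> ~p is F, <>p is T. ✗
c: <>~p -> ~p is T, <>p is T. ✓
d: <>~p -> ~p is T, <>p is T. ✓
e: <>~p -> ~p is F, <>p is T. ✗
f: <>~p -> ~p is F, <>p is T. ✗
g: <>~p -> ~p is T, <>p is T. ✓
— 3 worlds.
For []~p & ~p & p:
a: []~p & ~p is F, p is T. ✗
b: []~p & ~p is F, p is T. ✗
c: []~p & ~p is F, p is F. ✗
d: []~p & ~p is F, p is F. ✗
e: []~p & ~p is F, p is T. ✗
f: []~p & ~p is F, p is T. ✗
g: []~p & ~p is F, p is T. ✗
— 0 worlds.

3 and 0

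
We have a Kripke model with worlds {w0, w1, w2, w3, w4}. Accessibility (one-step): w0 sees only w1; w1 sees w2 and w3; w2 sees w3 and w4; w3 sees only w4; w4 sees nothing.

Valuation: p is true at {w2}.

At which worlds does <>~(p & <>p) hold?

{w0, w1, w2, w3}

w0: successors {w1}; ~(p & <>p) there: w1:T. ✓
w1: successors {w2, w3}; ~(p & <>p) there: w2:T, w3:T. ✓
w2: successors {w3, w4}; ~(p & <>p) there: w3:T, w4:T. ✓
w3: successors {w4}; ~(p & <>p) there: w4:T. ✓
w4: no successors, so <>~(p & <>p) fails. ✗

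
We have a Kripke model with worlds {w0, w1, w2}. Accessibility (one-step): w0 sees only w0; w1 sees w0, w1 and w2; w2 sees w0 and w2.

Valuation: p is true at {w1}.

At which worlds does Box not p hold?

w0: successors {w0}; not p there: w0:T. ✓
w1: successors {w0, w1, w2}; not p there: w0:T, w1:F, w2:T. ✗
w2: successors {w0, w2}; not p there: w0:T, w2:T. ✓

{w0, w2}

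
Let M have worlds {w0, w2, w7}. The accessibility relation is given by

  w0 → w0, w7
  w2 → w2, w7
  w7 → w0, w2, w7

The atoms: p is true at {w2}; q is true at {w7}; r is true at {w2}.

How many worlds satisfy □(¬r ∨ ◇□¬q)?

w0: successors {w0, w7}; ¬r ∨ ◇□¬q there: w0:T, w7:T. ✓
w2: successors {w2, w7}; ¬r ∨ ◇□¬q there: w2:F, w7:T. ✗
w7: successors {w0, w2, w7}; ¬r ∨ ◇□¬q there: w0:T, w2:F, w7:T. ✗
Satisfying worlds: {w0}.

1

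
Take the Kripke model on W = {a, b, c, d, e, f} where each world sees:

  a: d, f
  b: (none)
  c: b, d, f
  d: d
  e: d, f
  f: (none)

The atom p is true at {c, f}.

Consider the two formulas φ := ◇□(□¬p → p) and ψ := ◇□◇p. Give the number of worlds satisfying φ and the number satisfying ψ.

For ◇□(□¬p → p):
a: successors {d, f}; □(□¬p → p) there: d:F, f:T. ✓
b: no successors, so ◇□(□¬p → p) fails. ✗
c: successors {b, d, f}; □(□¬p → p) there: b:T, d:F, f:T. ✓
d: successors {d}; □(□¬p → p) there: d:F. ✗
e: successors {d, f}; □(□¬p → p) there: d:F, f:T. ✓
f: no successors, so ◇□(□¬p → p) fails. ✗
— 3 worlds.
For ◇□◇p:
a: successors {d, f}; □◇p there: d:F, f:T. ✓
b: no successors, so ◇□◇p fails. ✗
c: successors {b, d, f}; □◇p there: b:T, d:F, f:T. ✓
d: successors {d}; □◇p there: d:F. ✗
e: successors {d, f}; □◇p there: d:F, f:T. ✓
f: no successors, so ◇□◇p fails. ✗
— 3 worlds.

3 and 3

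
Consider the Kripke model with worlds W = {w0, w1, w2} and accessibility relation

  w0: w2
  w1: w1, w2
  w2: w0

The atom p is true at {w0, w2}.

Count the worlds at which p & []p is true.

2

w0: p is T, []p is T. ✓
w1: p is F, []p is F. ✗
w2: p is T, []p is T. ✓
Satisfying worlds: {w0, w2}.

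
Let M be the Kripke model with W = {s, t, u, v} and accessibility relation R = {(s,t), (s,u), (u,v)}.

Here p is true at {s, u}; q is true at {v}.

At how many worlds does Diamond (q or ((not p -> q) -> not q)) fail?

s: successors {t, u}; q or ((not p -> q) -> not q) there: t:T, u:T. ✓
t: no successors, so Diamond (q or ((not p -> q) -> not q)) fails. ✗
u: successors {v}; q or ((not p -> q) -> not q) there: v:T. ✓
v: no successors, so Diamond (q or ((not p -> q) -> not q)) fails. ✗
Satisfying worlds: {s, u}.
So Diamond (q or ((not p -> q) -> not q)) fails at the other 2 worlds.

2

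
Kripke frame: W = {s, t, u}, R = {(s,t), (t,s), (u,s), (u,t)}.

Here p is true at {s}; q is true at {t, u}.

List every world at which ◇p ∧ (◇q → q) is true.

{t, u}

s: ◇p is F, ◇q → q is F. ✗
t: ◇p is T, ◇q → q is T. ✓
u: ◇p is T, ◇q → q is T. ✓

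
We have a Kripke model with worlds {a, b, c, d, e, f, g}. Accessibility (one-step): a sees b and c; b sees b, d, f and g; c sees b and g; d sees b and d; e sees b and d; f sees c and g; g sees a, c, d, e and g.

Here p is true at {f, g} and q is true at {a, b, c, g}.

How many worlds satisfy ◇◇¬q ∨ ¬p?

a: ◇◇¬q is T, ¬p is T. ✓
b: ◇◇¬q is T, ¬p is T. ✓
c: ◇◇¬q is T, ¬p is T. ✓
d: ◇◇¬q is T, ¬p is T. ✓
e: ◇◇¬q is T, ¬p is T. ✓
f: ◇◇¬q is T, ¬p is F. ✓
g: ◇◇¬q is T, ¬p is F. ✓
Satisfying worlds: {a, b, c, d, e, f, g}.

7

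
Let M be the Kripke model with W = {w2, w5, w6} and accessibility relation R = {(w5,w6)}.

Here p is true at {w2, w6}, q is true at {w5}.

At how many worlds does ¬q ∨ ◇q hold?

2

w2: ¬q is T, ◇q is F. ✓
w5: ¬q is F, ◇q is F. ✗
w6: ¬q is T, ◇q is F. ✓
Satisfying worlds: {w2, w6}.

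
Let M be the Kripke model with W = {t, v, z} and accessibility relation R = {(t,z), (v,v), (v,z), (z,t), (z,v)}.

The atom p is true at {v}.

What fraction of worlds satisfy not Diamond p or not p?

t: not Diamond p is T, not p is T. ✓
v: not Diamond p is F, not p is F. ✗
z: not Diamond p is F, not p is T. ✓
That's 2 of 3 worlds, so 2/3.

2/3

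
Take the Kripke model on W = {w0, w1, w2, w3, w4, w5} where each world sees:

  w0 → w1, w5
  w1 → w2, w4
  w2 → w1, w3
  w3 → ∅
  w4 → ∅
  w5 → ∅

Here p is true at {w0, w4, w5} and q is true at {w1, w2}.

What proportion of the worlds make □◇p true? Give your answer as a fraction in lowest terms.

w0: successors {w1, w5}; ◇p there: w1:T, w5:F. ✗
w1: successors {w2, w4}; ◇p there: w2:F, w4:F. ✗
w2: successors {w1, w3}; ◇p there: w1:T, w3:F. ✗
w3: no successors, so □◇p holds vacuously. ✓
w4: no successors, so □◇p holds vacuously. ✓
w5: no successors, so □◇p holds vacuously. ✓
That's 3 of 6 worlds, so 3/6 = 1/2.

1/2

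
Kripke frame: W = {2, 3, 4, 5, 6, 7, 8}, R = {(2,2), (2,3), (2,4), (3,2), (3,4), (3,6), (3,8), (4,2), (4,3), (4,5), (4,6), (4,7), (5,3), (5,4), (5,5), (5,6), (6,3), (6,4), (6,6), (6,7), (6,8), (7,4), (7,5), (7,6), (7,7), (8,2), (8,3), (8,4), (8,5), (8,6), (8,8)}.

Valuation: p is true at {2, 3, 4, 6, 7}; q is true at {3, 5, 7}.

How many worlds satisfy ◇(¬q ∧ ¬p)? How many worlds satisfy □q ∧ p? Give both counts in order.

For ◇(¬q ∧ ¬p):
2: successors {2, 3, 4}; ¬q ∧ ¬p there: 2:F, 3:F, 4:F. ✗
3: successors {2, 4, 6, 8}; ¬q ∧ ¬p there: 2:F, 4:F, 6:F, 8:T. ✓
4: successors {2, 3, 5, 6, 7}; ¬q ∧ ¬p there: 2:F, 3:F, 5:F, 6:F, 7:F. ✗
5: successors {3, 4, 5, 6}; ¬q ∧ ¬p there: 3:F, 4:F, 5:F, 6:F. ✗
6: successors {3, 4, 6, 7, 8}; ¬q ∧ ¬p there: 3:F, 4:F, 6:F, 7:F, 8:T. ✓
7: successors {4, 5, 6, 7}; ¬q ∧ ¬p there: 4:F, 5:F, 6:F, 7:F. ✗
8: successors {2, 3, 4, 5, 6, 8}; ¬q ∧ ¬p there: 2:F, 3:F, 4:F, 5:F, 6:F, 8:T. ✓
— 3 worlds.
For □q ∧ p:
2: □q is F, p is T. ✗
3: □q is F, p is T. ✗
4: □q is F, p is T. ✗
5: □q is F, p is F. ✗
6: □q is F, p is T. ✗
7: □q is F, p is T. ✗
8: □q is F, p is F. ✗
— 0 worlds.

3 and 0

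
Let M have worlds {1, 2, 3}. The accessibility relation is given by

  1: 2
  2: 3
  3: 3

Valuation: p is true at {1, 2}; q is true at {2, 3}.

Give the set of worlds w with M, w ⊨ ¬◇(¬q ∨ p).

1: ◇(¬q ∨ p) is T. ✗
2: ◇(¬q ∨ p) is F. ✓
3: ◇(¬q ∨ p) is F. ✓

{2, 3}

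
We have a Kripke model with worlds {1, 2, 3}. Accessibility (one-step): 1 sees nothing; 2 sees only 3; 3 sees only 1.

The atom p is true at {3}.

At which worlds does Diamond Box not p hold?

1: no successors, so Diamond Box not p fails. ✗
2: successors {3}; Box not p there: 3:T. ✓
3: successors {1}; Box not p there: 1:T. ✓

{2, 3}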